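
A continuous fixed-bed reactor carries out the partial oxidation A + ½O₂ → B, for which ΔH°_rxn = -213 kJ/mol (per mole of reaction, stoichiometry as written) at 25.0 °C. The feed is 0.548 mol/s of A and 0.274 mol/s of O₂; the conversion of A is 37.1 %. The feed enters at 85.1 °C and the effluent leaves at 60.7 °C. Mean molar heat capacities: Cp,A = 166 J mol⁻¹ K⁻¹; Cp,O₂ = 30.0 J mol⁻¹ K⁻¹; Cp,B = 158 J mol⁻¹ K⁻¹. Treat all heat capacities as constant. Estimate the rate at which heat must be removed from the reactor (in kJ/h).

Q_out = 165000 kJ/h

Extent of reaction ξ = 0.371 × 0.548 = 0.20331 mol/s
Reaction term: ξ·ΔH°_rxn = 0.20331 × -213 = -43.305 kJ/s
Sensible, feed 85.1→25 °C: -5.9612 kJ/s
Outlet flows (mol/s): A 0.34469, O₂ 0.17235, B 0.20331
Sensible, products 25→60.7 °C: 3.3741 kJ/s
Q = ΔH = -45.892 kJ/s = -45.892 kW
Heat removed = 165210 kJ/h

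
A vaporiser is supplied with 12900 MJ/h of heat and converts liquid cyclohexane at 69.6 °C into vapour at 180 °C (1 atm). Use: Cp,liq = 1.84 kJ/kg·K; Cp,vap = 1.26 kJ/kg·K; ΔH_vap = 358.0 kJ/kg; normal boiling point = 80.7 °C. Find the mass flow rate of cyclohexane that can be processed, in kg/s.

Δh = 1.84×(80.7−69.6) + 358.0 + 1.26×(180−80.7) = 503.54 kJ/kg
Q = 12900 MJ/h = 3583.3 kJ/s = 3583.3 kJ/s
ṁ = Q/Δh = 3583.3 / 503.54 = 7.1163 kg/s

ṁ = 7.12 kg/s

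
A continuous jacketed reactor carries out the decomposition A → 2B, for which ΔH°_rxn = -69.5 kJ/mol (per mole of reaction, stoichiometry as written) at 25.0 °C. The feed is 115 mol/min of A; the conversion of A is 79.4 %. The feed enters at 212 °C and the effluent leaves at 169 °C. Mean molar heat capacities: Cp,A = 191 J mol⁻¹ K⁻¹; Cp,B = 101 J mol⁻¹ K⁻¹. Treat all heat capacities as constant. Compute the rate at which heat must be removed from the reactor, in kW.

Extent of reaction ξ = 0.794 × 115 = 91.31 mol/min
Reaction term: ξ·ΔH°_rxn = 91.31 × -69.5 = -6346 kJ/min
Sensible, feed 212→25 °C: -4107.5 kJ/min
Outlet flows (mol/min): A 23.69, B 182.62
Sensible, products 25→169 °C: 3307.6 kJ/min
Q = ΔH = -7145.9 kJ/min = -119.1 kW
Heat removed = 119.1 kW

Q_out = 119 kW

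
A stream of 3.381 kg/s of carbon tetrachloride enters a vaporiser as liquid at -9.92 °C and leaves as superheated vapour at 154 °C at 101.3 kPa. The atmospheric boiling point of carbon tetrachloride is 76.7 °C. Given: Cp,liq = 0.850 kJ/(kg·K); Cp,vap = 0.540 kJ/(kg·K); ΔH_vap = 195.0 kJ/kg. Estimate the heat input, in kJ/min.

liquid -9.92→76.7 °C: 73.627 kJ/kg
vaporisation at 76.7 °C: 195 kJ/kg
vapour 76.7→154 °C: 41.742 kJ/kg
Δh = 73.627 + 195 + 41.742 = 310.37 kJ/kg
Q = ṁ·Δh = 3.381 kg/s × 310.37 kJ/kg = 1049.4 kJ/s
|Q| = 1049.4 kW = 62961 kJ/min

Q = 63000 kJ/min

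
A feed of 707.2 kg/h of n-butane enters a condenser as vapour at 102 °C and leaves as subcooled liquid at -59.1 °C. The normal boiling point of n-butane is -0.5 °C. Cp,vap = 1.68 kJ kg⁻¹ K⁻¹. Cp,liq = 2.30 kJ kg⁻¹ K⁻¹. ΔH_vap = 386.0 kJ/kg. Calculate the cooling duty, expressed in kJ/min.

Q_c = 8170 kJ/min

vapour 102→-0.5 °C: -172.2 kJ/kg
condensation at -0.5 °C: -386 kJ/kg
liquid -0.5→-59.1 °C: -134.78 kJ/kg
Δh = -172.2 + -386 + -134.78 = -692.98 kJ/kg
Q = ṁ·Δh = 707.2 kg/h × -692.98 kJ/kg = -490080 kJ/h
|Q| = 136.13 kW = 8167.9 kJ/min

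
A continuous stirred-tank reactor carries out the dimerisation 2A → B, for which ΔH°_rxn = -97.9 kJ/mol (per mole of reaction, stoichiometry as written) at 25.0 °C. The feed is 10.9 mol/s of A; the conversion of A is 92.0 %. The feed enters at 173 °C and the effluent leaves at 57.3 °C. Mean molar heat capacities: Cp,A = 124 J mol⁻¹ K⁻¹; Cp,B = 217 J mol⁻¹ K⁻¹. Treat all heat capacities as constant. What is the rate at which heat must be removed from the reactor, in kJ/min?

Extent of reaction ξ = 0.920 × 10.9 / 2 = 5.014 mol/s
Reaction term: ξ·ΔH°_rxn = 5.014 × -97.9 = -490.87 kJ/s
Sensible, feed 173→25 °C: -200.04 kJ/s
Outlet flows (mol/s): A 0.872, B 5.014
Sensible, products 25→57.3 °C: 38.636 kJ/s
Q = ΔH = -652.27 kJ/s = -652.27 kW
Heat removed = 39136 kJ/min

Q_out = 39100 kJ/min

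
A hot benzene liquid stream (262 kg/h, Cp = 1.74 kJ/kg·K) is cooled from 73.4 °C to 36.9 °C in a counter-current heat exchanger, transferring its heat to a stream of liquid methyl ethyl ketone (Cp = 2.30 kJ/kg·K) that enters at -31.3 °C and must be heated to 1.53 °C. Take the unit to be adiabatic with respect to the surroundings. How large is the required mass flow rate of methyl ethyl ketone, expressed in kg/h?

Heat released by hot stream: Q = 262 × 1.74 × (73.4 − 36.9) = 16640 kJ/h
Energy balance on cold side (adiabatic exchanger): Q = ṁ_c·Cp_c·(T_c,out − T_c,in)
ṁ_c = 16640 / [2.30 × (1.53 − -31.3)] = 220.37 kg/h

ṁ_c = 220 kg/h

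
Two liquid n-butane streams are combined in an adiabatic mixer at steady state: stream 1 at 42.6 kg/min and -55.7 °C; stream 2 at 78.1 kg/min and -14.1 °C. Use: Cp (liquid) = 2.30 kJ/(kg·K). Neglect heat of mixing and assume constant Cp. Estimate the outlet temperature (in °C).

T_out = -28.8 °C

Adiabatic, steady state ⇒ Σ ṁᵢCp,ᵢ(T_out − Tᵢ) = 0
T_out = Σ ṁᵢCp,ᵢTᵢ / Σ ṁᵢCp,ᵢ
      = -7990.3 / 277.61 = -28.782 °C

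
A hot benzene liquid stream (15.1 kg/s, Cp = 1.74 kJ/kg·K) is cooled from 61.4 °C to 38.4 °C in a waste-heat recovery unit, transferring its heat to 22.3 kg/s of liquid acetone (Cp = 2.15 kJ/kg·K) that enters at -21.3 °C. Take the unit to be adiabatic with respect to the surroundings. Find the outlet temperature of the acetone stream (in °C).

T_c,out = -8.70 °C

Heat released by hot stream: Q = 15.1 × 1.74 × (61.4 − 38.4) = 604.3 kJ/s
Energy balance on cold side (adiabatic exchanger): Q = ṁ_c·Cp_c·(T_c,out − T_c,in)
T_c,out = -21.3 + 604.3/(22.3 × 2.15) = -8.6959 °C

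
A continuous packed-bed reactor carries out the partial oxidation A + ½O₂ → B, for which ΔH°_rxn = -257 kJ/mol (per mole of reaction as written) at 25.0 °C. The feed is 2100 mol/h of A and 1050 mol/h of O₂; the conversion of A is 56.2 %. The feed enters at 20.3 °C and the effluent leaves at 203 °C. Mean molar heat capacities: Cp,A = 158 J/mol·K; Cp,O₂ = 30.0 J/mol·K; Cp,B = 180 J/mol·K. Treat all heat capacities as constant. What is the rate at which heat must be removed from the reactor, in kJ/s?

Q_out = 65.4 kJ/s

Extent of reaction ξ = 0.562 × 2100 = 1180.2 mol/h
Reaction term: ξ·ΔH°_rxn = 1180.2 × -257 = -303310 kJ/h
Sensible, feed 20.3→25 °C: 1707.5 kJ/h
Outlet flows (mol/h): A 919.8, O₂ 459.9, B 1180.2
Sensible, products 25→203 °C: 66138 kJ/h
Q = ΔH = -235470 kJ/h = -65.407 kW
Heat removed = 65.407 kJ/s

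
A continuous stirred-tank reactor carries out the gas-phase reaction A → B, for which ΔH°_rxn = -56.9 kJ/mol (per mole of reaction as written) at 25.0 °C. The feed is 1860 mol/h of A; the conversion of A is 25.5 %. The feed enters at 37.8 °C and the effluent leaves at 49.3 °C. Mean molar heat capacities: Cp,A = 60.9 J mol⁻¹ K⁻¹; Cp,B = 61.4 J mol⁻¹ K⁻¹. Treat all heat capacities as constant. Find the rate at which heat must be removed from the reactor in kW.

Extent of reaction ξ = 0.255 × 1860 = 474.3 mol/h
Reaction term: ξ·ΔH°_rxn = 474.3 × -56.9 = -26988 kJ/h
Sensible, feed 37.8→25 °C: -1449.9 kJ/h
Outlet flows (mol/h): A 1385.7, B 474.3
Sensible, products 25→49.3 °C: 2758.3 kJ/h
Q = ΔH = -25679 kJ/h = -7.1331 kW
Heat removed = 7.1331 kW

Q_out = 7.13 kW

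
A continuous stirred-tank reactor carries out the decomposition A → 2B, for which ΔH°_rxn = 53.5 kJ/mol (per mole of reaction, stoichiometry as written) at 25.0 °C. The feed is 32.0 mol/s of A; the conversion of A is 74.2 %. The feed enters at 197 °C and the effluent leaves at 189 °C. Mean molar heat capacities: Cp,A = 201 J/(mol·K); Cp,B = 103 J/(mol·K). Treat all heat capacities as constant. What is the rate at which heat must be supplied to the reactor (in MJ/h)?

Extent of reaction ξ = 0.742 × 32.0 = 23.744 mol/s
Reaction term: ξ·ΔH°_rxn = 23.744 × 53.5 = 1270.3 kJ/s
Sensible, feed 197→25 °C: -1106.3 kJ/s
Outlet flows (mol/s): A 8.256, B 47.488
Sensible, products 25→189 °C: 1074.3 kJ/s
Q = ΔH = 1238.3 kJ/s = 1238.3 kW
Heat supplied = 4457.9 MJ/h

Q_in = 4460 MJ/h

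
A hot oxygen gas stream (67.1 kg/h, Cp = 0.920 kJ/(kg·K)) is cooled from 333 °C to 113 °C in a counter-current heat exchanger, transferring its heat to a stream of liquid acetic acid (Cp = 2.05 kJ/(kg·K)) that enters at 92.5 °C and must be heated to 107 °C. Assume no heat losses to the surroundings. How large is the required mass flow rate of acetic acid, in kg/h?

Heat released by hot stream: Q = 67.1 × 0.920 × (333 − 113) = 13581 kJ/h
Energy balance on cold side (adiabatic exchanger): Q = ṁ_c·Cp_c·(T_c,out − T_c,in)
ṁ_c = 13581 / [2.05 × (107 − 92.5)] = 456.89 kg/h

ṁ_c = 457 kg/h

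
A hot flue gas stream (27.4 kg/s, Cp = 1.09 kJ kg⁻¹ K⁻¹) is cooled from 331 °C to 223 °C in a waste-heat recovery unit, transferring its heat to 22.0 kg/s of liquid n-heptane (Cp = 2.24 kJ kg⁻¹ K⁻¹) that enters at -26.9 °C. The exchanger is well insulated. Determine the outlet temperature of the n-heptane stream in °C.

Heat released by hot stream: Q = 27.4 × 1.09 × (331 − 223) = 3225.5 kJ/s
Energy balance on cold side (adiabatic exchanger): Q = ṁ_c·Cp_c·(T_c,out − T_c,in)
T_c,out = -26.9 + 3225.5/(22.0 × 2.24) = 38.553 °C

T_c,out = 38.6 °C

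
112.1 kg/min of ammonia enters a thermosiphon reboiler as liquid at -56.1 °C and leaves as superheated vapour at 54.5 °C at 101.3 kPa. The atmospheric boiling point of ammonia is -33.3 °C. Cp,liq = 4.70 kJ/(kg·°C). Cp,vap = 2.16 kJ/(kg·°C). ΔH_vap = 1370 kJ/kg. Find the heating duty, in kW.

liquid -56.1→-33.3 °C: 107.16 kJ/kg
vaporisation at -33.3 °C: 1370 kJ/kg
vapour -33.3→54.5 °C: 189.65 kJ/kg
Δh = 107.16 + 1370 + 189.65 = 1666.8 kJ/kg
Q = ṁ·Δh = 112.1 kg/min × 1666.8 kJ/kg = 186850 kJ/min
|Q| = 3114.2 kW

Q = 3110 kW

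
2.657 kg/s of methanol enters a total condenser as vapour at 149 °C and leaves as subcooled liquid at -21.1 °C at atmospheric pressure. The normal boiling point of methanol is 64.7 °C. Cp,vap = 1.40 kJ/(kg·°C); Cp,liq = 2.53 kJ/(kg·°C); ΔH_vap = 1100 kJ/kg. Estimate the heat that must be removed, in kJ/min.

vapour 149→64.7 °C: -118.02 kJ/kg
condensation at 64.7 °C: -1100 kJ/kg
liquid 64.7→-21.1 °C: -217.07 kJ/kg
Δh = -118.02 + -1100 + -217.07 = -1435.1 kJ/kg
Q = ṁ·Δh = 2.657 kg/s × -1435.1 kJ/kg = -3813 kJ/s
|Q| = 3813 kW = 228780 kJ/min

Q_c = 229000 kJ/min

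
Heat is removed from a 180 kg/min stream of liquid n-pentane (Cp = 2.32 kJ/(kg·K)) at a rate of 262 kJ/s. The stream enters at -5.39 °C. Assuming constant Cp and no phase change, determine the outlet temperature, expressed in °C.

Q = 262 kJ/s = 15720 kJ/min
ΔT = Q/(ṁ·Cp) = 15720/(180×2.32) = 37.644 K
T_out = -5.39 − 37.644 = -43.034 °C

T_out = -43.0 °C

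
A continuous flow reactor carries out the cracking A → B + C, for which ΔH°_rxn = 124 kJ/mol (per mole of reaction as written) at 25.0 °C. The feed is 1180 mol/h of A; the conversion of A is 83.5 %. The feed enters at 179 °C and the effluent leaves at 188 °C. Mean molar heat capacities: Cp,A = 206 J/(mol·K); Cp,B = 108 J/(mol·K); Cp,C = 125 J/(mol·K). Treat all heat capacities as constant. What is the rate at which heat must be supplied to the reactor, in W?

Extent of reaction ξ = 0.835 × 1180 = 985.3 mol/h
Reaction term: ξ·ΔH°_rxn = 985.3 × 124 = 122180 kJ/h
Sensible, feed 179→25 °C: -37434 kJ/h
Outlet flows (mol/h): A 194.7, B 985.3, C 985.3
Sensible, products 25→188 °C: 43958 kJ/h
Q = ΔH = 128700 kJ/h = 35.75 kW
Heat supplied = 35750 W

Q_in = 35800 W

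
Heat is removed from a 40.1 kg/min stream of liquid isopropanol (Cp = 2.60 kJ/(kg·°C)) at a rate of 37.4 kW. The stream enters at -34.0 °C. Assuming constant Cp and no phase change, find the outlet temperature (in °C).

T_out = -55.5 °C

Q = 37.4 kW = 2244 kJ/min
ΔT = Q/(ṁ·Cp) = 2244/(40.1×2.60) = 21.523 K
T_out = -34.0 − 21.523 = -55.523 °C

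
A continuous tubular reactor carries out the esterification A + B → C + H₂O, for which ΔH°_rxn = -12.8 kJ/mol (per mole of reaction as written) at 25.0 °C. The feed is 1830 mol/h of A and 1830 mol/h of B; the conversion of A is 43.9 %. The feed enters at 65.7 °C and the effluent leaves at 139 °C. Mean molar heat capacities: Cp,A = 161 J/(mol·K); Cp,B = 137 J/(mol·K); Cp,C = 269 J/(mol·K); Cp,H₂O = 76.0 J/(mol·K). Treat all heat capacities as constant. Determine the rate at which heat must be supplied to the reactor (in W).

Q_in = 9440 W

Extent of reaction ξ = 0.439 × 1830 = 803.37 mol/h
Reaction term: ξ·ΔH°_rxn = 803.37 × -12.8 = -10283 kJ/h
Sensible, feed 65.7→25 °C: -22195 kJ/h
Outlet flows (mol/h): A 1026.6, B 1026.6, C 803.37, H₂O 803.37
Sensible, products 25→139 °C: 66473 kJ/h
Q = ΔH = 33995 kJ/h = 9.443 kW
Heat supplied = 9443 W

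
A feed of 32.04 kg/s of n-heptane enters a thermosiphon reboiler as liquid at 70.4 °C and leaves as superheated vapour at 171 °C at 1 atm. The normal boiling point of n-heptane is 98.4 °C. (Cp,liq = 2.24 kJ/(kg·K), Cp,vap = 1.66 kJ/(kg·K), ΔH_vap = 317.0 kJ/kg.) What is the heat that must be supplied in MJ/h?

liquid 70.4→98.4 °C: 62.72 kJ/kg
vaporisation at 98.4 °C: 317 kJ/kg
vapour 98.4→171 °C: 120.52 kJ/kg
Δh = 62.72 + 317 + 120.52 = 500.24 kJ/kg
Q = ṁ·Δh = 32.04 kg/s × 500.24 kJ/kg = 16028 kJ/s
|Q| = 16028 kW = 57699 MJ/h

Q = 57700 MJ/h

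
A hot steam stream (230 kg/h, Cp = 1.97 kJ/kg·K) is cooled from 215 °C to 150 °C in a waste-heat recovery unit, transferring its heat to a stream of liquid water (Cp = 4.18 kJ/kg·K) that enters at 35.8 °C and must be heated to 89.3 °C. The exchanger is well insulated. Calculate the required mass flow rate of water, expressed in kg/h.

ṁ_c = 132 kg/h

Heat released by hot stream: Q = 230 × 1.97 × (215 − 150) = 29451 kJ/h
Energy balance on cold side (adiabatic exchanger): Q = ṁ_c·Cp_c·(T_c,out − T_c,in)
ṁ_c = 29451 / [4.18 × (89.3 − 35.8)] = 131.7 kg/h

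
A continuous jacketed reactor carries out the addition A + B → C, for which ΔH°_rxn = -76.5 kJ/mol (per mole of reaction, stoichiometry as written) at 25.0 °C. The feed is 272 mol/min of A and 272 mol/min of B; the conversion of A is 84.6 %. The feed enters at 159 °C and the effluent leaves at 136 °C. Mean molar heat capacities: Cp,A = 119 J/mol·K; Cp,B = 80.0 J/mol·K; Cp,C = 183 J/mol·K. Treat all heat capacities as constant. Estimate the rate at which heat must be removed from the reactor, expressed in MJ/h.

Extent of reaction ξ = 0.846 × 272 = 230.11 mol/min
Reaction term: ξ·ΔH°_rxn = 230.11 × -76.5 = -17604 kJ/min
Sensible, feed 159→25 °C: -7253.2 kJ/min
Outlet flows (mol/min): A 41.888, B 41.888, C 230.11
Sensible, products 25→136 °C: 5599.5 kJ/min
Q = ΔH = -19257 kJ/min = -320.95 kW
Heat removed = 1155.4 MJ/h

Q_out = 1160 MJ/h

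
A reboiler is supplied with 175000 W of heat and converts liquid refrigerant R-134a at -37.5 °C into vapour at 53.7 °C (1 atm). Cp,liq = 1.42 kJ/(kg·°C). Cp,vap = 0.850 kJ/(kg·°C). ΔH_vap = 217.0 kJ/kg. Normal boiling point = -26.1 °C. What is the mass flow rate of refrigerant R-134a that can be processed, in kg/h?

ṁ = 2090 kg/h

Δh = 1.42×(-26.1−-37.5) + 217.0 + 0.850×(53.7−-26.1) = 301.02 kJ/kg
Q = 175000 W = 175 kJ/s = 630000 kJ/h
ṁ = Q/Δh = 630000 / 301.02 = 2092.9 kg/h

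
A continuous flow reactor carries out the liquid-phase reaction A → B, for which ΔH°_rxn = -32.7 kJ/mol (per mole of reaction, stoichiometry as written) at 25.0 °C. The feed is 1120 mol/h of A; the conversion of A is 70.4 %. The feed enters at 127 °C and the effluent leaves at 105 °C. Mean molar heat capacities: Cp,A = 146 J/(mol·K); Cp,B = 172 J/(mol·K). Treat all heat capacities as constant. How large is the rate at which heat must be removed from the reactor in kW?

Q_out = 7.71 kW

Extent of reaction ξ = 0.704 × 1120 = 788.48 mol/h
Reaction term: ξ·ΔH°_rxn = 788.48 × -32.7 = -25783 kJ/h
Sensible, feed 127→25 °C: -16679 kJ/h
Outlet flows (mol/h): A 331.52, B 788.48
Sensible, products 25→105 °C: 14722 kJ/h
Q = ΔH = -27741 kJ/h = -7.7057 kW
Heat removed = 7.7057 kW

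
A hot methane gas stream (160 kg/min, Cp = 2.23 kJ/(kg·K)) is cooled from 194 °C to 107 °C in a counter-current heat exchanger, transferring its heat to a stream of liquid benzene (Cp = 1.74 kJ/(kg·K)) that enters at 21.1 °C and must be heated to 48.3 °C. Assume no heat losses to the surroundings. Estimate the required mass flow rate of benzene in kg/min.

ṁ_c = 656 kg/min

Heat released by hot stream: Q = 160 × 2.23 × (194 − 107) = 31042 kJ/min
Energy balance on cold side (adiabatic exchanger): Q = ṁ_c·Cp_c·(T_c,out − T_c,in)
ṁ_c = 31042 / [1.74 × (48.3 − 21.1)] = 655.88 kg/min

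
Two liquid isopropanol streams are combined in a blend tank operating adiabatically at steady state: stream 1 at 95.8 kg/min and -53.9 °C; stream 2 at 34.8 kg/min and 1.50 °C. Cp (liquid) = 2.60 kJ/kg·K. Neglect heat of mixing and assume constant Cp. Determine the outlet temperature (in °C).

Energy balance with Q = 0: Σ ṁᵢCp,ᵢ(T_out − Tᵢ) = 0
Σ ṁᵢCp,ᵢTᵢ = 95.8×2.60×-53.9 + 34.8×2.60×1.50 = -13290
Σ ṁᵢCp,ᵢ = 95.8×2.60 + 34.8×2.60 = 339.56
T_out = -13290 / 339.56 = -39.138 °C

T_out = -39.1 °C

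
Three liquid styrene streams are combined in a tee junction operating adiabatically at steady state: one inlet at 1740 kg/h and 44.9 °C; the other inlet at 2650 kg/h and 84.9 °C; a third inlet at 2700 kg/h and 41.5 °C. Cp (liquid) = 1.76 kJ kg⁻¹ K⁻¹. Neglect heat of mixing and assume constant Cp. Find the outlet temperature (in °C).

Energy balance with Q = 0: Σ ṁᵢCp,ᵢ(T_out − Tᵢ) = 0
Σ ṁᵢCp,ᵢTᵢ = 1740×1.76×44.9 + 2650×1.76×84.9 + 2700×1.76×41.5 = 730680
Σ ṁᵢCp,ᵢ = 1740×1.76 + 2650×1.76 + 2700×1.76 = 12478
T_out = 730680 / 12478 = 58.556 °C

T_out = 58.6 °C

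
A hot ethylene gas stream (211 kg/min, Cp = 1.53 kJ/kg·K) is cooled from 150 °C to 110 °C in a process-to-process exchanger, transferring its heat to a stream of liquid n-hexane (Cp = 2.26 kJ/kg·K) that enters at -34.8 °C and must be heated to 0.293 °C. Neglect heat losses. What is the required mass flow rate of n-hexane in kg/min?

ṁ_c = 163 kg/min

Heat released by hot stream: Q = 211 × 1.53 × (150 − 110) = 12913 kJ/min
Energy balance on cold side (adiabatic exchanger): Q = ṁ_c·Cp_c·(T_c,out − T_c,in)
ṁ_c = 12913 / [2.26 × (0.293 − -34.8)] = 162.82 kg/min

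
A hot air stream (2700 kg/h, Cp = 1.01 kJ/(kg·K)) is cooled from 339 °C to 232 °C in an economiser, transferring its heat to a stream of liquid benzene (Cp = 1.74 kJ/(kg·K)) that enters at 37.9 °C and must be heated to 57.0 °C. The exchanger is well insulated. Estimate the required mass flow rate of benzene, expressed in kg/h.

ṁ_c = 8780 kg/h

Heat released by hot stream: Q = 2700 × 1.01 × (339 − 232) = 291790 kJ/h
Energy balance on cold side (adiabatic exchanger): Q = ṁ_c·Cp_c·(T_c,out − T_c,in)
ṁ_c = 291790 / [1.74 × (57.0 − 37.9)] = 8779.8 kg/h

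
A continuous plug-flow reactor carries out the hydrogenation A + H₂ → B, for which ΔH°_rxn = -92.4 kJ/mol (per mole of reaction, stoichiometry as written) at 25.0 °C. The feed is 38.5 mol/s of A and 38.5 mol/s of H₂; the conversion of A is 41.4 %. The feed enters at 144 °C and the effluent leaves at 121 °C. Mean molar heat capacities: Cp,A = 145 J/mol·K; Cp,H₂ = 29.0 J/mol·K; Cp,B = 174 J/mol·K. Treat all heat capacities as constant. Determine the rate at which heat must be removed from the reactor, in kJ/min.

Q_out = 97600 kJ/min

Extent of reaction ξ = 0.414 × 38.5 = 15.939 mol/s
Reaction term: ξ·ΔH°_rxn = 15.939 × -92.4 = -1472.8 kJ/s
Sensible, feed 144→25 °C: -797.18 kJ/s
Outlet flows (mol/s): A 22.561, H₂ 22.561, B 15.939
Sensible, products 25→121 °C: 643.1 kJ/s
Q = ΔH = -1626.8 kJ/s = -1626.8 kW
Heat removed = 97610 kJ/min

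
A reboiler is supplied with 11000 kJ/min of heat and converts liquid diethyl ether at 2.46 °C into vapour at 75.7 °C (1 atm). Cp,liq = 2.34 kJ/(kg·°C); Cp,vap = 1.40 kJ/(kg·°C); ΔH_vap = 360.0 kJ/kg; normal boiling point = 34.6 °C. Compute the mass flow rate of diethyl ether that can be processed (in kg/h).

ṁ = 1340 kg/h

Δh = 2.34×(34.6−2.46) + 360.0 + 1.40×(75.7−34.6) = 492.75 kJ/kg
Q = 11000 kJ/min = 183.33 kJ/s = 660000 kJ/h
ṁ = Q/Δh = 660000 / 492.75 = 1339.4 kg/h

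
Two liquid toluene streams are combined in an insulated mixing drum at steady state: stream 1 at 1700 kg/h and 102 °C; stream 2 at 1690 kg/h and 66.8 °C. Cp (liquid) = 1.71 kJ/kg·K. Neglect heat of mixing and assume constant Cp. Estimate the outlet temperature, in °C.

T_out = 84.5 °C

Adiabatic, steady state ⇒ Σ ṁᵢCp,ᵢ(T_out − Tᵢ) = 0
T_out = Σ ṁᵢCp,ᵢTᵢ / Σ ṁᵢCp,ᵢ
      = 489560 / 5796.9 = 84.452 °C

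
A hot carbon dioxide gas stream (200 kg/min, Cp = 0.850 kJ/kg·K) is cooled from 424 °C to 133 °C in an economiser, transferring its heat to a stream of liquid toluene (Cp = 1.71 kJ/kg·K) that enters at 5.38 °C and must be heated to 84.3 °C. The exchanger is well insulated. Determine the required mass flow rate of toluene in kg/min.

Heat released by hot stream: Q = 200 × 0.850 × (424 − 133) = 49470 kJ/min
Energy balance on cold side (adiabatic exchanger): Q = ṁ_c·Cp_c·(T_c,out − T_c,in)
ṁ_c = 49470 / [1.71 × (84.3 − 5.38)] = 366.57 kg/min

ṁ_c = 367 kg/min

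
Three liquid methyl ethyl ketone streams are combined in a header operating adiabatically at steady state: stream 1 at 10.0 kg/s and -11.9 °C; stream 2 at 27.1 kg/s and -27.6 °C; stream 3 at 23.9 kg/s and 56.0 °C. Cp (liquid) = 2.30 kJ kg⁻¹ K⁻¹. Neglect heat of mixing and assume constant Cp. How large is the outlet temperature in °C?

Adiabatic, steady state ⇒ Σ ṁᵢCp,ᵢ(T_out − Tᵢ) = 0
Σ ṁᵢCp,ᵢTᵢ = 10.0×2.30×-11.9 + 27.1×2.30×-27.6 + 23.9×2.30×56.0 = 1084.3
Σ ṁᵢCp,ᵢ = 10.0×2.30 + 27.1×2.30 + 23.9×2.30 = 140.3
T_out = 1084.3 / 140.3 = 7.7285 °C

T_out = 7.73 °C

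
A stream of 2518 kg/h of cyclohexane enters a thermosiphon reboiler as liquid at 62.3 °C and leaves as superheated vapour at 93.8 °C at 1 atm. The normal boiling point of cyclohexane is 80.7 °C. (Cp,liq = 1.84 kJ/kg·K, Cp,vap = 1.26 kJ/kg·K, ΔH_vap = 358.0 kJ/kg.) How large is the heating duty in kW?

Q = 286 kW

liquid 62.3→80.7 °C: 33.856 kJ/kg
vaporisation at 80.7 °C: 358 kJ/kg
vapour 80.7→93.8 °C: 16.506 kJ/kg
Δh = 33.856 + 358 + 16.506 = 408.36 kJ/kg
Q = ṁ·Δh = 2518 kg/h × 408.36 kJ/kg = 1.0283e+06 kJ/h
|Q| = 285.63 kW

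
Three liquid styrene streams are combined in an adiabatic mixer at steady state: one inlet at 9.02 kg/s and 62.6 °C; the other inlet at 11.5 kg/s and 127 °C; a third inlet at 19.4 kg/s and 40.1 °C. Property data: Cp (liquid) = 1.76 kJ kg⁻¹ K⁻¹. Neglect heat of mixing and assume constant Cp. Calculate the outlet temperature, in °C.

No heat crosses the boundary, so H_out = H_in.
T_out = Σ ṁᵢCp,ᵢTᵢ / Σ ṁᵢCp,ᵢ
      = 4933.4 / 70.259 = 70.218 °C

T_out = 70.2 °C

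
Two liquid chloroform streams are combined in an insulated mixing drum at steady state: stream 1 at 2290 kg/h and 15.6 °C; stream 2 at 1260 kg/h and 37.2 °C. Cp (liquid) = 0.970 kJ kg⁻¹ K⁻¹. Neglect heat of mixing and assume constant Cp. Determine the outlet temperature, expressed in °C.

Energy balance with Q = 0: Σ ṁᵢCp,ᵢ(T_out − Tᵢ) = 0
T_out = Σ ṁᵢCp,ᵢTᵢ / Σ ṁᵢCp,ᵢ
      = 80118 / 3443.5 = 23.266 °C

T_out = 23.3 °C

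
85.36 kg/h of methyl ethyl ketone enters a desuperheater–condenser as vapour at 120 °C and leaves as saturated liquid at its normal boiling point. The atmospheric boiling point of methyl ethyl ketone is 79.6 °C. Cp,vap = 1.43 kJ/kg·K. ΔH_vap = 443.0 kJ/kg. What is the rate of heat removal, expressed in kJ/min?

Q_c = 712 kJ/min

vapour 120→79.6 °C: -57.772 kJ/kg
condensation at 79.6 °C: -443 kJ/kg
Δh = -57.772 + -443 = -500.77 kJ/kg
Q = ṁ·Δh = 85.36 kg/h × -500.77 kJ/kg = -42746 kJ/h
|Q| = 11.874 kW = 712.43 kJ/min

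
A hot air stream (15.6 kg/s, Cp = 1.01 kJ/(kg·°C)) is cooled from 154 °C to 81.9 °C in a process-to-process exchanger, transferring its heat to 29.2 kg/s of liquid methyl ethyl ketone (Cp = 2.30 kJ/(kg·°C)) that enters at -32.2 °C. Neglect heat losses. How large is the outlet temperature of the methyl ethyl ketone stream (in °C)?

T_c,out = -15.3 °C

Heat released by hot stream: Q = 15.6 × 1.01 × (154 − 81.9) = 1136 kJ/s
Energy balance on cold side (adiabatic exchanger): Q = ṁ_c·Cp_c·(T_c,out − T_c,in)
T_c,out = -32.2 + 1136/(29.2 × 2.30) = -15.285 °C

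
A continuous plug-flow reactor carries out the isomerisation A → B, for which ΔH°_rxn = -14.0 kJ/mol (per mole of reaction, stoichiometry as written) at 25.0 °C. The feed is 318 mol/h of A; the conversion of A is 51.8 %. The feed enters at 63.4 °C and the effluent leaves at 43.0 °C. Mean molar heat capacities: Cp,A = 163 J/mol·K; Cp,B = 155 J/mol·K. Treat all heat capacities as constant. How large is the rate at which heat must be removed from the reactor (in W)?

Q_out = 941 W

Extent of reaction ξ = 0.518 × 318 = 164.72 mol/h
Reaction term: ξ·ΔH°_rxn = 164.72 × -14.0 = -2306.1 kJ/h
Sensible, feed 63.4→25 °C: -1990.4 kJ/h
Outlet flows (mol/h): A 153.28, B 164.72
Sensible, products 25→43.0 °C: 909.29 kJ/h
Q = ΔH = -3387.3 kJ/h = -0.94091 kW
Heat removed = 940.91 W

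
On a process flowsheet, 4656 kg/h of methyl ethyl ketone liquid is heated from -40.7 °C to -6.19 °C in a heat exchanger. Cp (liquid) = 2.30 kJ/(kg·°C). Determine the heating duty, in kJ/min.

Q = 6160 kJ/min

Q = ṁ·Cp·ΔT = 4656 × 2.30 × (-6.19 − -40.7) = 369560 kJ/h
Converting: 369560 / 3600 s = 102.66 kW
Heating duty = 6159.3 kJ/min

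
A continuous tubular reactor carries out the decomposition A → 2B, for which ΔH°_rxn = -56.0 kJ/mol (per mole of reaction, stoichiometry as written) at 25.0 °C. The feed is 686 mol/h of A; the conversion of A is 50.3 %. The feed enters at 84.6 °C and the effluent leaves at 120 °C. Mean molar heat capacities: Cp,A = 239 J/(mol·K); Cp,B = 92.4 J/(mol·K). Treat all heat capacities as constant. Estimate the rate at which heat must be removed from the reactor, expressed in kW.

Extent of reaction ξ = 0.503 × 686 = 345.06 mol/h
Reaction term: ξ·ΔH°_rxn = 345.06 × -56.0 = -19323 kJ/h
Sensible, feed 84.6→25 °C: -9771.7 kJ/h
Outlet flows (mol/h): A 340.94, B 690.12
Sensible, products 25→120 °C: 13799 kJ/h
Q = ΔH = -15296 kJ/h = -4.2489 kW
Heat removed = 4.2489 kW

Q_out = 4.25 kW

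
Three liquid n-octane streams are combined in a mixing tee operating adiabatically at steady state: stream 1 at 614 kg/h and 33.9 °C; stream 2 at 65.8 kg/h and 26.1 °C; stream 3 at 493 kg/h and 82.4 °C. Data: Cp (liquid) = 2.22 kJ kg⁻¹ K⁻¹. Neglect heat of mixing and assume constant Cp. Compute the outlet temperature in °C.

T_out = 53.8 °C

Adiabatic, steady state ⇒ Σ ṁᵢCp,ᵢ(T_out − Tᵢ) = 0
Σ ṁᵢCp,ᵢTᵢ = 614×2.22×33.9 + 65.8×2.22×26.1 + 493×2.22×82.4 = 140200
Σ ṁᵢCp,ᵢ = 614×2.22 + 65.8×2.22 + 493×2.22 = 2603.6
T_out = 140200 / 2603.6 = 53.85 °C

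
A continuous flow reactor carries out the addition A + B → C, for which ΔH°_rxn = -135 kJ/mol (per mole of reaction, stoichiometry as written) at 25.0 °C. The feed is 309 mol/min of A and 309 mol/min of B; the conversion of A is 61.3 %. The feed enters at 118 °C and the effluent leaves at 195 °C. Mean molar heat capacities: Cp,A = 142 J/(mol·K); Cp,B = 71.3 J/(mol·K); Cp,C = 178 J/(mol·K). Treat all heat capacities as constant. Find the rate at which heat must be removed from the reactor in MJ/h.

Extent of reaction ξ = 0.613 × 309 = 189.42 mol/min
Reaction term: ξ·ΔH°_rxn = 189.42 × -135 = -25571 kJ/min
Sensible, feed 118→25 °C: -6129.6 kJ/min
Outlet flows (mol/min): A 119.58, B 119.58, C 189.42
Sensible, products 25→195 °C: 10068 kJ/min
Q = ΔH = -21633 kJ/min = -360.55 kW
Heat removed = 1298 MJ/h

Q_out = 1300 MJ/h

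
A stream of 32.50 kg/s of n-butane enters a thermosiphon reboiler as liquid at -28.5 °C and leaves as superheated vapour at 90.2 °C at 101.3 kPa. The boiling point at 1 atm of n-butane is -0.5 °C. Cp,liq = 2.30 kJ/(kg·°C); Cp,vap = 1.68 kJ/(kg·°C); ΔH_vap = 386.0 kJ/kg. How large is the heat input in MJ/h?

Q = 70500 MJ/h

liquid -28.5→-0.5 °C: 64.4 kJ/kg
vaporisation at -0.5 °C: 386 kJ/kg
vapour -0.5→90.2 °C: 152.38 kJ/kg
Δh = 64.4 + 386 + 152.38 = 602.78 kJ/kg
Q = ṁ·Δh = 32.50 kg/s × 602.78 kJ/kg = 19590 kJ/s
|Q| = 19590 kW = 70525 MJ/h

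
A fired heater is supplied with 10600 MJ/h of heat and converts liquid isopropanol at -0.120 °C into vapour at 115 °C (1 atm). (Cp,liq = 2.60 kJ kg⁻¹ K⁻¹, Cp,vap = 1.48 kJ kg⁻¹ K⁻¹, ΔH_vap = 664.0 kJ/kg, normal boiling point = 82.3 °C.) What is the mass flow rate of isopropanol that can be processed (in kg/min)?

ṁ = 191 kg/min

Δh = 2.60×(82.3−-0.120) + 664.0 + 1.48×(115−82.3) = 926.69 kJ/kg
Q = 10600 MJ/h = 2944.4 kJ/s = 176670 kJ/min
ṁ = Q/Δh = 176670 / 926.69 = 190.64 kg/min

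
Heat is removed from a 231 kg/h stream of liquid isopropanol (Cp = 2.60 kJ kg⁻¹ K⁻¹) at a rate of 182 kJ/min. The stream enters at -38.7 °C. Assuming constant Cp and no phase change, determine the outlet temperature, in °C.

Q = 182 kJ/min = 10920 kJ/h
ΔT = Q/(ṁ·Cp) = 10920/(231×2.60) = 18.182 K
T_out = -38.7 − 18.182 = -56.882 °C

T_out = -56.9 °C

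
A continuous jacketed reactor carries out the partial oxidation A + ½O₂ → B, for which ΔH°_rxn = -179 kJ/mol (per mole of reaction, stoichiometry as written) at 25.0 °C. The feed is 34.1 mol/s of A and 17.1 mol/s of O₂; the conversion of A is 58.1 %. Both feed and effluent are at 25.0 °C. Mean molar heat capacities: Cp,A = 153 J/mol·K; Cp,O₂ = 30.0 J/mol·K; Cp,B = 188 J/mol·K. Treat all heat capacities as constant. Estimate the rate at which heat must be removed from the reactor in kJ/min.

Q_out = 213000 kJ/min

Extent of reaction ξ = 0.581 × 34.1 = 19.812 mol/s
Reaction term: ξ·ΔH°_rxn = 19.812 × -179 = -3546.4 kJ/s
Q = ΔH = -3546.4 kJ/s = -3546.4 kW
Heat removed = 212780 kJ/min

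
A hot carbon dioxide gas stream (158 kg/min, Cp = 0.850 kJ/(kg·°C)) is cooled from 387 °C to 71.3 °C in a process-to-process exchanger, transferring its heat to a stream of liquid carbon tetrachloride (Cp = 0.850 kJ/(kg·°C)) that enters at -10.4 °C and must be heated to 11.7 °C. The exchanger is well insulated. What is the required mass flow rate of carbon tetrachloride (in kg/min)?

Heat released by hot stream: Q = 158 × 0.850 × (387 − 71.3) = 42399 kJ/min
Energy balance on cold side (adiabatic exchanger): Q = ṁ_c·Cp_c·(T_c,out − T_c,in)
ṁ_c = 42399 / [0.850 × (11.7 − -10.4)] = 2257 kg/min

ṁ_c = 2260 kg/min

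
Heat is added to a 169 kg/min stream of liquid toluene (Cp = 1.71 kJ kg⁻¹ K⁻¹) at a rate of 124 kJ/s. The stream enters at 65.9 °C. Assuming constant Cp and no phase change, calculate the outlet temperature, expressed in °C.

T_out = 91.6 °C

Q = 124 kJ/s = 7440 kJ/min
ΔT = Q/(ṁ·Cp) = 7440/(169×1.71) = 25.745 K
T_out = 65.9 + 25.745 = 91.645 °C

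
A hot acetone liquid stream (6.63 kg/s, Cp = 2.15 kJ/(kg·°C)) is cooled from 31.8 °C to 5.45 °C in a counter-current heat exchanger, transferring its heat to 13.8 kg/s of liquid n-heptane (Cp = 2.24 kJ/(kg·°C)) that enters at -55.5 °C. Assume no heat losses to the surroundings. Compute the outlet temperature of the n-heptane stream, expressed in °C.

Heat released by hot stream: Q = 6.63 × 2.15 × (31.8 − 5.45) = 375.61 kJ/s
Energy balance on cold side (adiabatic exchanger): Q = ṁ_c·Cp_c·(T_c,out − T_c,in)
T_c,out = -55.5 + 375.61/(13.8 × 2.24) = -43.349 °C

T_c,out = -43.3 °C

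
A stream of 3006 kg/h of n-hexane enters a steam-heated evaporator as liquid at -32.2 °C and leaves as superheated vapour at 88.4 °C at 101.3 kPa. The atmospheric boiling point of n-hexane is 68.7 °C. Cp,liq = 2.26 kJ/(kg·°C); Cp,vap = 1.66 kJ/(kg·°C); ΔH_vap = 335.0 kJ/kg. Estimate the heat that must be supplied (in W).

liquid -32.2→68.7 °C: 228.03 kJ/kg
vaporisation at 68.7 °C: 335 kJ/kg
vapour 68.7→88.4 °C: 32.702 kJ/kg
Δh = 228.03 + 335 + 32.702 = 595.74 kJ/kg
Q = ṁ·Δh = 3006 kg/h × 595.74 kJ/kg = 1.7908e+06 kJ/h
|Q| = 497.44 kW = 497440 W

Q = 497000 W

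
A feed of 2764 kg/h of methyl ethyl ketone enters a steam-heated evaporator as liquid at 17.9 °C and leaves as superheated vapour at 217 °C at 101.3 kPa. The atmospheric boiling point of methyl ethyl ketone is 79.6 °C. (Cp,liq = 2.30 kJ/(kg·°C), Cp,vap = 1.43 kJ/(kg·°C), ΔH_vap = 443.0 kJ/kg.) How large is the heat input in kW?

liquid 17.9→79.6 °C: 141.91 kJ/kg
vaporisation at 79.6 °C: 443 kJ/kg
vapour 79.6→217 °C: 196.48 kJ/kg
Δh = 141.91 + 443 + 196.48 = 781.39 kJ/kg
Q = ṁ·Δh = 2764 kg/h × 781.39 kJ/kg = 2.1598e+06 kJ/h
|Q| = 599.94 kW

Q = 600 kW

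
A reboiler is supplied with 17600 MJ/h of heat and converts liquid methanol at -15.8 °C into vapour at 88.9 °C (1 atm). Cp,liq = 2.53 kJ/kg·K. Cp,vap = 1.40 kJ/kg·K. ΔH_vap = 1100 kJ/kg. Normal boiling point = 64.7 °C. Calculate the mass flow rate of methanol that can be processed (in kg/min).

ṁ = 219 kg/min

Δh = 2.53×(64.7−-15.8) + 1100 + 1.40×(88.9−64.7) = 1337.5 kJ/kg
Q = 17600 MJ/h = 4888.9 kJ/s = 293330 kJ/min
ṁ = Q/Δh = 293330 / 1337.5 = 219.31 kg/min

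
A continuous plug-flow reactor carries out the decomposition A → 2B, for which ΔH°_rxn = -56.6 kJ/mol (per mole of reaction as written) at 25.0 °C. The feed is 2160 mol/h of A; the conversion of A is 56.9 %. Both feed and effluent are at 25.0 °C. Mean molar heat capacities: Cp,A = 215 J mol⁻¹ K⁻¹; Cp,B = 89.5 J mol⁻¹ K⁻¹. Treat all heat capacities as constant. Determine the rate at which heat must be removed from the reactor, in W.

Extent of reaction ξ = 0.569 × 2160 = 1229 mol/h
Reaction term: ξ·ΔH°_rxn = 1229 × -56.6 = -69564 kJ/h
Q = ΔH = -69564 kJ/h = -19.323 kW
Heat removed = 19323 W

Q_out = 19300 W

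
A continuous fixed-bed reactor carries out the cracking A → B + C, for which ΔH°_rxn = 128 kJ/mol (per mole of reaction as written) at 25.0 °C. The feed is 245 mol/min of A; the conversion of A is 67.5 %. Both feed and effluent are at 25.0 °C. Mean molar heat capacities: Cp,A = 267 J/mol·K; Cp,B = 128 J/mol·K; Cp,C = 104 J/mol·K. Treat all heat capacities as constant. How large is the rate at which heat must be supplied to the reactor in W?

Extent of reaction ξ = 0.675 × 245 = 165.38 mol/min
Reaction term: ξ·ΔH°_rxn = 165.38 × 128 = 21168 kJ/min
Q = ΔH = 21168 kJ/min = 352.8 kW
Heat supplied = 352800 W

Q_in = 353000 W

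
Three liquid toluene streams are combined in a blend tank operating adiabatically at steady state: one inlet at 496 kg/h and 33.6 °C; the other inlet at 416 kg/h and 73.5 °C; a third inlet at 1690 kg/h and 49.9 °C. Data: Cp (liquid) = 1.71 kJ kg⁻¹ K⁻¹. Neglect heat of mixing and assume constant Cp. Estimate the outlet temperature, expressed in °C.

T_out = 50.6 °C

Energy balance with Q = 0: Σ ṁᵢCp,ᵢ(T_out − Tᵢ) = 0
T_out = Σ ṁᵢCp,ᵢTᵢ / Σ ṁᵢCp,ᵢ
      = 224990 / 4449.4 = 50.566 °C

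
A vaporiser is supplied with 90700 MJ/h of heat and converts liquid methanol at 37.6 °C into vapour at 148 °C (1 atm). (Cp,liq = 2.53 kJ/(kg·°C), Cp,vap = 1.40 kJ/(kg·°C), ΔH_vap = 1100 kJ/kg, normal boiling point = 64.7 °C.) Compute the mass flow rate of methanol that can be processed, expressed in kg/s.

Δh = 2.53×(64.7−37.6) + 1100 + 1.40×(148−64.7) = 1285.2 kJ/kg
Q = 90700 MJ/h = 25194 kJ/s = 25194 kJ/s
ṁ = Q/Δh = 25194 / 1285.2 = 19.604 kg/s

ṁ = 19.6 kg/s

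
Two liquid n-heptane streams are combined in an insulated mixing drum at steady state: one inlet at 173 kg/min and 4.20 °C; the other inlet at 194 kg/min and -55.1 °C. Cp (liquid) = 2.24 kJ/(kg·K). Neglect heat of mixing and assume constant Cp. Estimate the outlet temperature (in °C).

Energy balance with Q = 0: Σ ṁᵢCp,ᵢ(T_out − Tᵢ) = 0
T_out = Σ ṁᵢCp,ᵢTᵢ / Σ ṁᵢCp,ᵢ
      = -22317 / 822.08 = -27.147 °C

T_out = -27.1 °C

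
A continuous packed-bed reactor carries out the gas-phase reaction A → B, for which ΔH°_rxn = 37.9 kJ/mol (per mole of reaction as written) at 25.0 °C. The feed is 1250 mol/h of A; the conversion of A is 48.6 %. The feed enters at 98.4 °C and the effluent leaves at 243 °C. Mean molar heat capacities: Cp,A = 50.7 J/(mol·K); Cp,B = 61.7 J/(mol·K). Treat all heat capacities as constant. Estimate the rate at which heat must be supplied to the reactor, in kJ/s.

Extent of reaction ξ = 0.486 × 1250 = 607.5 mol/h
Reaction term: ξ·ΔH°_rxn = 607.5 × 37.9 = 23024 kJ/h
Sensible, feed 98.4→25 °C: -4651.7 kJ/h
Outlet flows (mol/h): A 642.5, B 607.5
Sensible, products 25→243 °C: 15273 kJ/h
Q = ΔH = 33645 kJ/h = 9.3458 kW
Heat supplied = 9.3458 kJ/s

Q_in = 9.35 kJ/s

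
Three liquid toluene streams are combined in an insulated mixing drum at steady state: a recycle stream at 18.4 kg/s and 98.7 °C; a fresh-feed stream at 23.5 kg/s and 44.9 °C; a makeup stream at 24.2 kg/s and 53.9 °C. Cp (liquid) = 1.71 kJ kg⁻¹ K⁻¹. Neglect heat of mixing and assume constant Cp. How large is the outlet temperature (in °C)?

Adiabatic, steady state ⇒ Σ ṁᵢCp,ᵢ(T_out − Tᵢ) = 0
Σ ṁᵢCp,ᵢTᵢ = 18.4×1.71×98.7 + 23.5×1.71×44.9 + 24.2×1.71×53.9 = 7140.3
Σ ṁᵢCp,ᵢ = 18.4×1.71 + 23.5×1.71 + 24.2×1.71 = 113.03
T_out = 7140.3 / 113.03 = 63.171 °C

T_out = 63.2 °C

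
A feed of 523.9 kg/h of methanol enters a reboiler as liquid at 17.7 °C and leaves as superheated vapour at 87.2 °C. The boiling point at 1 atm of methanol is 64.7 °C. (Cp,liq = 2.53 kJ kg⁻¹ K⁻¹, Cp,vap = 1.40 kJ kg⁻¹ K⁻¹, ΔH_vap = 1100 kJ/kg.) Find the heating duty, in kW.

liquid 17.7→64.7 °C: 118.91 kJ/kg
vaporisation at 64.7 °C: 1100 kJ/kg
vapour 64.7→87.2 °C: 31.5 kJ/kg
Δh = 118.91 + 1100 + 31.5 = 1250.4 kJ/kg
Q = ṁ·Δh = 523.9 kg/h × 1250.4 kJ/kg = 655090 kJ/h
|Q| = 181.97 kW

Q = 182 kW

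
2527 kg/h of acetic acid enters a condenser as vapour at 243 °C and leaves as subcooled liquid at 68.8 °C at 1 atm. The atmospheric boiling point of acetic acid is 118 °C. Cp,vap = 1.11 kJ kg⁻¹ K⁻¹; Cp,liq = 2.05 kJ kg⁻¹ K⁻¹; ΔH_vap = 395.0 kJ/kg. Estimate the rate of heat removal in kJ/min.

Q_c = 26700 kJ/min

vapour 243→118 °C: -138.75 kJ/kg
condensation at 118 °C: -395 kJ/kg
liquid 118→68.8 °C: -100.86 kJ/kg
Δh = -138.75 + -395 + -100.86 = -634.61 kJ/kg
Q = ṁ·Δh = 2527 kg/h × -634.61 kJ/kg = -1.6037e+06 kJ/h
|Q| = 445.46 kW = 26728 kJ/min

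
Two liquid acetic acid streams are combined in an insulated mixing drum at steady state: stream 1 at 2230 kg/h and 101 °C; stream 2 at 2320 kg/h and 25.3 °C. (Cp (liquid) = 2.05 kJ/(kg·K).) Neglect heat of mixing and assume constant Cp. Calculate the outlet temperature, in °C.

T_out = 62.4 °C

Energy balance with Q = 0: Σ ṁᵢCp,ᵢ(T_out − Tᵢ) = 0
Σ ṁᵢCp,ᵢTᵢ = 2230×2.05×101 + 2320×2.05×25.3 = 582050
Σ ṁᵢCp,ᵢ = 2230×2.05 + 2320×2.05 = 9327.5
T_out = 582050 / 9327.5 = 62.401 °C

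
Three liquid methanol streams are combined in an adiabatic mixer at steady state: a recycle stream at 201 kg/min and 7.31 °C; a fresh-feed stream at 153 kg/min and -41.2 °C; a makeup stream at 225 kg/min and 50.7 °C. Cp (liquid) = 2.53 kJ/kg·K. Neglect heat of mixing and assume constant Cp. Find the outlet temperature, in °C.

No heat crosses the boundary, so H_out = H_in.
Σ ṁᵢCp,ᵢTᵢ = 201×2.53×7.31 + 153×2.53×-41.2 + 225×2.53×50.7 = 16630
Σ ṁᵢCp,ᵢ = 201×2.53 + 153×2.53 + 225×2.53 = 1464.9
T_out = 16630 / 1464.9 = 11.353 °C

T_out = 11.4 °C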